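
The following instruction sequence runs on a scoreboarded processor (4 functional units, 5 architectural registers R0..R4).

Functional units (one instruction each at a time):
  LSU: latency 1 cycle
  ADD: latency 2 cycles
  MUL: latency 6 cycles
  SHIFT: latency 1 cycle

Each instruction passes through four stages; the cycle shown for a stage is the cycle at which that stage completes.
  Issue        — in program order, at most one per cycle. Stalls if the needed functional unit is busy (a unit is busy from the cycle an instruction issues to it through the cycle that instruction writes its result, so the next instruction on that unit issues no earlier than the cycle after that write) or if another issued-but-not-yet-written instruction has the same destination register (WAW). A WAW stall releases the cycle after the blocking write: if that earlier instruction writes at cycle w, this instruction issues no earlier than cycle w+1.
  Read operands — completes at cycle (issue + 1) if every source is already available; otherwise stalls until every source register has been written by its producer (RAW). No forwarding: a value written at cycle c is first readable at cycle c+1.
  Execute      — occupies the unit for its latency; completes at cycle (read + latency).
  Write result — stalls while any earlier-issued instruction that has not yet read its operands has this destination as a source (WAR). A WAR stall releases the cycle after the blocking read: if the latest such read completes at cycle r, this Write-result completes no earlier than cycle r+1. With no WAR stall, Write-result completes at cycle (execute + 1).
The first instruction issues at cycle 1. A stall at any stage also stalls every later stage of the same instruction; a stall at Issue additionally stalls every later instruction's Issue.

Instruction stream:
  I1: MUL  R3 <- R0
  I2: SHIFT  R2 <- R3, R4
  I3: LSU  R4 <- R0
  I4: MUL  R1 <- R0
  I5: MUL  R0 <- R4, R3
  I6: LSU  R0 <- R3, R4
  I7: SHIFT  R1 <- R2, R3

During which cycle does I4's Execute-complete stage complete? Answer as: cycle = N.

cycle = 17

  I1 | 1 | 2 | 8 | 9
  I2 | 2 | 10 | 11 | 12   RAW R3: wait I1 write@9
  I3 | 3 | 4 | 5 | 11   WAR R4: wait I2 read@10
  I4 | 10 | 11 | 17 | 18   struct: MUL busy until I1 writes@9
  I5 | 19 | 20 | 26 | 27   struct: MUL busy until I4 writes@18
  I6 | 28 | 29 | 30 | 31   WAW R0: wait I5 write@27
  I7 | 29 | 30 | 31 | 32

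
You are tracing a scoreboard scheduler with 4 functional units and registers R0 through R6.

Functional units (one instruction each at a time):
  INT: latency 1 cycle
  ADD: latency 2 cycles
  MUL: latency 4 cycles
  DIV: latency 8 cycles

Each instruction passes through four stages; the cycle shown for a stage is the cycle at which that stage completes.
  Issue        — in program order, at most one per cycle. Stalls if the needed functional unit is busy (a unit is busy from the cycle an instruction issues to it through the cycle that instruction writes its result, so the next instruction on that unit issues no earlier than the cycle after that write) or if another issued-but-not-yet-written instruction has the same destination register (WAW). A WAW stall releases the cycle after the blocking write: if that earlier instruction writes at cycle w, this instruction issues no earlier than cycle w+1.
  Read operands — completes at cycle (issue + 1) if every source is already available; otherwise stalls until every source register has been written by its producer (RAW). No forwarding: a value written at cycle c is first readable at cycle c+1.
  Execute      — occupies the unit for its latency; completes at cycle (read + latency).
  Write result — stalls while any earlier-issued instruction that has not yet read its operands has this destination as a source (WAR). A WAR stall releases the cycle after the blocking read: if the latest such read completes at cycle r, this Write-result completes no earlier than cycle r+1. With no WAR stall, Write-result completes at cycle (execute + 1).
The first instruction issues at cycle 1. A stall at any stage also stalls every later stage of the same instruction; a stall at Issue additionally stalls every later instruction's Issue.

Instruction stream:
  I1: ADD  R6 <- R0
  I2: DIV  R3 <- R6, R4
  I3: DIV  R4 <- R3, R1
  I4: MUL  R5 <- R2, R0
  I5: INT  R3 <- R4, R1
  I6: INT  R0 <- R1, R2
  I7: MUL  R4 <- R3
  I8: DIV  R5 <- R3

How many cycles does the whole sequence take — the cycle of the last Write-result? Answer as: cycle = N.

1) issue 1, read 2, done 4, write 5
2) issue 2, read 6, done 14, write 15  <RAW R6: wait I1 write@5>
3) issue 16, read 17, done 25, write 26  <struct: DIV busy until I2 writes@15>
4) issue 17, read 18, done 22, write 23
5) issue 18, read 27, done 28, write 29  <RAW R4: wait I3 write@26>
6) issue 30, read 31, done 32, write 33  <struct: INT busy until I5 writes@29>
7) issue 31, read 32, done 36, write 37
8) issue 32, read 33, done 41, write 42

cycle = 42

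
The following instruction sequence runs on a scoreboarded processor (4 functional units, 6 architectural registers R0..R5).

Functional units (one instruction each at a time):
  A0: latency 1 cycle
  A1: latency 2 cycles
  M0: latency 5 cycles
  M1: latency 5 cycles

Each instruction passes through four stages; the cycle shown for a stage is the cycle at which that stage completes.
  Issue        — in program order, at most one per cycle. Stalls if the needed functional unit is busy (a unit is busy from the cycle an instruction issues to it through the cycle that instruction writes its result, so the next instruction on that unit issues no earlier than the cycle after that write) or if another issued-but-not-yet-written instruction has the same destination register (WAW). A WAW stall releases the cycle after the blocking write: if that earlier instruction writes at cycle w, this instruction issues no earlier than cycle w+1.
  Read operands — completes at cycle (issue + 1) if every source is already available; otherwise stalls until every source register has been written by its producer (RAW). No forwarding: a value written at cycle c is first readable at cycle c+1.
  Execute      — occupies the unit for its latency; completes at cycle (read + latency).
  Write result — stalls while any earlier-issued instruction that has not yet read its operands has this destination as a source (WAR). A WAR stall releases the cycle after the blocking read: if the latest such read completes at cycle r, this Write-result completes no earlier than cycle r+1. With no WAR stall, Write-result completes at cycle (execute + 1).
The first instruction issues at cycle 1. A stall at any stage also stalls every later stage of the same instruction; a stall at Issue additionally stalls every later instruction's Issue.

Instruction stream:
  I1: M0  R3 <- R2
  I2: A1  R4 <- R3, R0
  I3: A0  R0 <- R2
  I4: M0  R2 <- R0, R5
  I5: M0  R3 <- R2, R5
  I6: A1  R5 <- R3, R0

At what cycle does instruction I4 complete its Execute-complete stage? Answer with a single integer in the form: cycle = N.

cycle = 16

I1  is:1  ro:2  ex:7  wr:8
I2  is:2  ro:9  ex:11  wr:12  — RAW R3: wait I1 write@8
I3  is:3  ro:4  ex:5  wr:10  — WAR R0: wait I2 read@9
I4  is:9  ro:11  ex:16  wr:17  — struct: M0 busy until I1 writes@8, RAW R0: wait I3 write@10
I5  is:18  ro:19  ex:24  wr:25  — struct: M0 busy until I4 writes@17
I6  is:19  ro:26  ex:28  wr:29  — RAW R3: wait I5 write@25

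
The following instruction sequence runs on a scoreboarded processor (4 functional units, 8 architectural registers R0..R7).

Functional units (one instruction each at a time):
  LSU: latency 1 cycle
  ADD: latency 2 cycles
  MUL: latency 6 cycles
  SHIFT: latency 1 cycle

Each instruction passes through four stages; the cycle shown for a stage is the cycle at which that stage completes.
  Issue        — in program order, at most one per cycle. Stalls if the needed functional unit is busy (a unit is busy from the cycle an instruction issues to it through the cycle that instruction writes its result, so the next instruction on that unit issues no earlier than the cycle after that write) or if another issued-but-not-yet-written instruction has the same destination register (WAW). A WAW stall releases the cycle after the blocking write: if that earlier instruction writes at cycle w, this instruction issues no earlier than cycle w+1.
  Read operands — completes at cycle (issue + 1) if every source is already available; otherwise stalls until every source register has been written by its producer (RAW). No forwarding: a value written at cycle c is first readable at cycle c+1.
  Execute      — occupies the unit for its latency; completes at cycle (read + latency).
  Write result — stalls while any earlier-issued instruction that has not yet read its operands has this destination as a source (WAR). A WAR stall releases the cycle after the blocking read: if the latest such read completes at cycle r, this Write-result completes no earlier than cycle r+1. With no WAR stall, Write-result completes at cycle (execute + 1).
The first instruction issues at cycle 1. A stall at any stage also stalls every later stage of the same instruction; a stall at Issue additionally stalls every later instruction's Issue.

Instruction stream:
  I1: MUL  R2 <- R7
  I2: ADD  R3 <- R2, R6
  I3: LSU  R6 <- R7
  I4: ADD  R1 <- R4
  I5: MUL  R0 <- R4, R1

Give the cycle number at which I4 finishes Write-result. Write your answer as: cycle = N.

cycle = 18

1) issue 1, read 2, done 8, write 9
2) issue 2, read 10, done 12, write 13  <RAW R2: wait I1 write@9>
3) issue 3, read 4, done 5, write 11  <WAR R6: wait I2 read@10>
4) issue 14, read 15, done 17, write 18  <struct: ADD busy until I2 writes@13>
5) issue 15, read 19, done 25, write 26  <RAW R1: wait I4 write@18>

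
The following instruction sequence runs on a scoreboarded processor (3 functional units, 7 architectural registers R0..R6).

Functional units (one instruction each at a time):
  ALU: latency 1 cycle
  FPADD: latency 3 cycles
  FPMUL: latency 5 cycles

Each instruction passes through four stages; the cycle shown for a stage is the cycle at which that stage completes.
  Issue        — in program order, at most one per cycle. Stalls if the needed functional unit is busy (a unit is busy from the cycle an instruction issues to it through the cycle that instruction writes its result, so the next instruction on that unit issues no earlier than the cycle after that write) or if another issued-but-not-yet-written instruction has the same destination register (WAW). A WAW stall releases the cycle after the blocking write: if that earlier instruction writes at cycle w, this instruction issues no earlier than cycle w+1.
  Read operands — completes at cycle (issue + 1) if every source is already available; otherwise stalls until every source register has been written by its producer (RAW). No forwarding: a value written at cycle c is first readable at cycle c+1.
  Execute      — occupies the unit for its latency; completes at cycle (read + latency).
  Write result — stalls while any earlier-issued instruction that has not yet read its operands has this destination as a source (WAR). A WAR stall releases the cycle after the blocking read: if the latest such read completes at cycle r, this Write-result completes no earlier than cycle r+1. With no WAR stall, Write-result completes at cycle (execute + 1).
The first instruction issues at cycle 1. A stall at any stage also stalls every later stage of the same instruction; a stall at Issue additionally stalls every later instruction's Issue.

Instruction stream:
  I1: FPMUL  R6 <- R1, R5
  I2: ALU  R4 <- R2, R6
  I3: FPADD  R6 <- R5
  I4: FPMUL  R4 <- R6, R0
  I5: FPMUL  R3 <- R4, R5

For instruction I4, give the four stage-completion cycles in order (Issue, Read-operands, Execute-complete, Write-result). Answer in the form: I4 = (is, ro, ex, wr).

1) issue 1, read 2, done 7, write 8
2) issue 2, read 9, done 10, write 11  <RAW R6: wait I1 write@8>
3) issue 9, read 10, done 13, write 14  <WAW R6: wait I1 write@8>
4) issue 12, read 15, done 20, write 21  <WAW R4: wait I2 write@11 / RAW R6: wait I3 write@14>
5) issue 22, read 23, done 28, write 29  <struct: FPMUL busy until I4 writes@21>

I4 = (12, 15, 20, 21)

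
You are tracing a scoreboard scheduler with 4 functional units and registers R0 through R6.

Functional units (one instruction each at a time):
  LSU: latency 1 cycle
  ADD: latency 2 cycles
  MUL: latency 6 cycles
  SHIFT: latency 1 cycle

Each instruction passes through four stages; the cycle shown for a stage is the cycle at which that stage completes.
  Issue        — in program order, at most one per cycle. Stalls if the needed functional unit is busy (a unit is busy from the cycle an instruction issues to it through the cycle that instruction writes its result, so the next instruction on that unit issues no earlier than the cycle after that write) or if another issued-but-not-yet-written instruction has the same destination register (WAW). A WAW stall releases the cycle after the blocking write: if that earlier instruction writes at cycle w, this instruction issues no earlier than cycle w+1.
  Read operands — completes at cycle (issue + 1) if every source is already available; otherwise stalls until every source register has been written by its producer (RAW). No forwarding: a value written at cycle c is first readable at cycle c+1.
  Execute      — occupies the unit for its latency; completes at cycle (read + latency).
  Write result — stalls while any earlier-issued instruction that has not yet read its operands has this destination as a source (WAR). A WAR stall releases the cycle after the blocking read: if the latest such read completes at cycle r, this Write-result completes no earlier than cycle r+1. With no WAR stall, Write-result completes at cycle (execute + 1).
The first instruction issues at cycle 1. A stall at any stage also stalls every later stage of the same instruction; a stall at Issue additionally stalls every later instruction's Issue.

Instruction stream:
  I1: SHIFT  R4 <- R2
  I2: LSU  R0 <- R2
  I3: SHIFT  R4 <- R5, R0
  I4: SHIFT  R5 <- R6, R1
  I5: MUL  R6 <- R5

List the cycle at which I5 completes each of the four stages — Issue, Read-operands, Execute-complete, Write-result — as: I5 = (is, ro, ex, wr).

t=1  I1 dispatched to SHIFT
t=2  I1 operands ready · I2 dispatched to LSU
t=3  I1 complete · I2 operands ready
t=4  R4←I1 · I2 complete
t=5  R0←I2 · I3 dispatched to SHIFT
t=6  I3 operands ready
t=7  I3 complete
t=8  R4←I3
t=9  I4 dispatched to SHIFT
t=10  I4 operands ready · I5 dispatched to MUL
t=11  I4 complete
t=12  R5←I4
t=13  I5 operands ready
t=19  I5 complete
t=20  R6←I5

I5 = (10, 13, 19, 20)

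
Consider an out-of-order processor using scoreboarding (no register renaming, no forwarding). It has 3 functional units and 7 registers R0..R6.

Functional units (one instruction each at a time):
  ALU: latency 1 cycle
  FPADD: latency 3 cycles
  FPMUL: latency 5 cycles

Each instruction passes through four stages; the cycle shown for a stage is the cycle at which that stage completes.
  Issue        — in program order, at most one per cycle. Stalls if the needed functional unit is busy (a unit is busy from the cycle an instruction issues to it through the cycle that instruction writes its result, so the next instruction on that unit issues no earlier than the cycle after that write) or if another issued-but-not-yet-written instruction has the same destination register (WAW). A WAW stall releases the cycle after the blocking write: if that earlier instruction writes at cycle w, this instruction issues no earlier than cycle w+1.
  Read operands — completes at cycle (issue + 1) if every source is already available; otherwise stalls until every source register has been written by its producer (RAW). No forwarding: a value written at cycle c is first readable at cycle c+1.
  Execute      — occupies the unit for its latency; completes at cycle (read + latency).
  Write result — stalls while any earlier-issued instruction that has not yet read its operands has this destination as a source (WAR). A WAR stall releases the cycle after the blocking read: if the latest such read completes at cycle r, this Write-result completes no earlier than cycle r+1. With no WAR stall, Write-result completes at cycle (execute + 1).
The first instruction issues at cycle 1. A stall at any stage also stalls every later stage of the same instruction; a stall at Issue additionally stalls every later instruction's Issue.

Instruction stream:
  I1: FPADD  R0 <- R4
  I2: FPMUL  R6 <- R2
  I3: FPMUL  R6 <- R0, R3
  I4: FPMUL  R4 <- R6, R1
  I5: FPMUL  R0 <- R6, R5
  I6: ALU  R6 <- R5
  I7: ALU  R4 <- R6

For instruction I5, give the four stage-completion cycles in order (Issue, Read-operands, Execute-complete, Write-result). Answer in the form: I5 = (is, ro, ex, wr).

cycle 1: issue I1 (FPADD)
cycle 2: I1 read-ops | issue I2 (FPMUL)
cycle 3: I2 read-ops
cycle 5: I1 finished on FPADD
cycle 6: I1→R0
cycle 8: I2 finished on FPMUL
cycle 9: I2→R6
cycle 10: issue I3 (FPMUL)
cycle 11: I3 read-ops
cycle 16: I3 finished on FPMUL
cycle 17: I3→R6
cycle 18: issue I4 (FPMUL)
cycle 19: I4 read-ops
cycle 24: I4 finished on FPMUL
cycle 25: I4→R4
cycle 26: issue I5 (FPMUL)
cycle 27: I5 read-ops | issue I6 (ALU)
cycle 28: I6 read-ops
cycle 29: I6 finished on ALU
cycle 30: I6→R6
cycle 31: issue I7 (ALU)
cycle 32: I5 finished on FPMUL | I7 read-ops
cycle 33: I5→R0 | I7 finished on ALU
cycle 34: I7→R4

I5 = (26, 27, 32, 33)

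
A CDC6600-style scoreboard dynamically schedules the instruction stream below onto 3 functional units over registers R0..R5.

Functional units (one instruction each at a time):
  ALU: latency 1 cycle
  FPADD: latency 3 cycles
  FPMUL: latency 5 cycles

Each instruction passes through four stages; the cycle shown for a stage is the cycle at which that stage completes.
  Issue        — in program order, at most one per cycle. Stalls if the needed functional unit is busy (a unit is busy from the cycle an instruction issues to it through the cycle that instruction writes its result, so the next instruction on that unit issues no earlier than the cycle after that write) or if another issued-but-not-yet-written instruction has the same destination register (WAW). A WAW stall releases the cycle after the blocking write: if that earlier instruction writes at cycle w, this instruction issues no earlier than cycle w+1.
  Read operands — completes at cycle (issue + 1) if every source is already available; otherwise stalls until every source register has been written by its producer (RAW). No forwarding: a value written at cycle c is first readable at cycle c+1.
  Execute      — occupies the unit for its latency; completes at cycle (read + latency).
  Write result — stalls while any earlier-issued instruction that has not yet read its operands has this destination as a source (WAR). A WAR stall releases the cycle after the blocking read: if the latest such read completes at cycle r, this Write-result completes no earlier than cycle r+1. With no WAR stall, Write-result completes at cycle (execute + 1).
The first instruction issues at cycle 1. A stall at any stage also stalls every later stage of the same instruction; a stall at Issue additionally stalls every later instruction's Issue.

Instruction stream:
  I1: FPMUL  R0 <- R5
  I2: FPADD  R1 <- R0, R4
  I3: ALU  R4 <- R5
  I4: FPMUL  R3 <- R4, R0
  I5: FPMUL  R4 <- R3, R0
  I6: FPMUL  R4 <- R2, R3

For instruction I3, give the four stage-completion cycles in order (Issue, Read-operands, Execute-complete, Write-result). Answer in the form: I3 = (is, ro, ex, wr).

t=1  I1 dispatched to FPMUL
t=2  I1 operands ready | I2 dispatched to FPADD
t=3  I3 dispatched to ALU
t=4  I3 operands ready
t=5  I3 complete
t=7  I1 complete
t=8  R0←I1
t=9  I2 operands ready | I4 dispatched to FPMUL
t=10  R4←I3
t=11  I4 operands ready
t=12  I2 complete
t=13  R1←I2
t=16  I4 complete
t=17  R3←I4
t=18  I5 dispatched to FPMUL
t=19  I5 operands ready
t=24  I5 complete
t=25  R4←I5
t=26  I6 dispatched to FPMUL
t=27  I6 operands ready
t=32  I6 complete
t=33  R4←I6

I3 = (3, 4, 5, 10)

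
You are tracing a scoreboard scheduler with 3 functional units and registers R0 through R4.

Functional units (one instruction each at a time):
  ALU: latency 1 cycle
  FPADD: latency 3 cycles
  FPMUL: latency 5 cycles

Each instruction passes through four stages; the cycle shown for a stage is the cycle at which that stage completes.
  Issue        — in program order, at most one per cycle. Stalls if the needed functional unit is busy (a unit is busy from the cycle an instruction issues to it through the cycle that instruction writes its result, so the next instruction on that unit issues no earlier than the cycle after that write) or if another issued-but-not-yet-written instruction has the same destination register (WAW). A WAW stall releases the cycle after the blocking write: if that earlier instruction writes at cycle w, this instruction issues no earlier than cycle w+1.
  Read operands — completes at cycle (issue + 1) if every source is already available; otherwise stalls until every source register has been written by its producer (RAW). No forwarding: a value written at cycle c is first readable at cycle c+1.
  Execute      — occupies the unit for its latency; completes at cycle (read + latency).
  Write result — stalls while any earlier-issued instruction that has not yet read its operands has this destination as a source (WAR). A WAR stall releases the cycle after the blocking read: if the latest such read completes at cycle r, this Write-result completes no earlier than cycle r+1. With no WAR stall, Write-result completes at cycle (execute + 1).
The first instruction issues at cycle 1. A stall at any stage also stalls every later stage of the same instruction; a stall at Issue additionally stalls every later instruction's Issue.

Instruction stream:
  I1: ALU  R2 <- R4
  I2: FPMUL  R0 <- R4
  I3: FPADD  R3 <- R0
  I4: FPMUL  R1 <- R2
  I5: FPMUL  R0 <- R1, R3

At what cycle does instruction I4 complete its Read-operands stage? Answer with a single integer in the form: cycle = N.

[I1] 1/2/3/4
[I2] 2/3/8/9
[I3] 3/10/13/14  (RAW R0: wait I2 write@9)
[I4] 10/11/16/17  (struct: FPMUL busy until I2 writes@9)
[I5] 18/19/24/25  (struct: FPMUL busy until I4 writes@17)

cycle = 11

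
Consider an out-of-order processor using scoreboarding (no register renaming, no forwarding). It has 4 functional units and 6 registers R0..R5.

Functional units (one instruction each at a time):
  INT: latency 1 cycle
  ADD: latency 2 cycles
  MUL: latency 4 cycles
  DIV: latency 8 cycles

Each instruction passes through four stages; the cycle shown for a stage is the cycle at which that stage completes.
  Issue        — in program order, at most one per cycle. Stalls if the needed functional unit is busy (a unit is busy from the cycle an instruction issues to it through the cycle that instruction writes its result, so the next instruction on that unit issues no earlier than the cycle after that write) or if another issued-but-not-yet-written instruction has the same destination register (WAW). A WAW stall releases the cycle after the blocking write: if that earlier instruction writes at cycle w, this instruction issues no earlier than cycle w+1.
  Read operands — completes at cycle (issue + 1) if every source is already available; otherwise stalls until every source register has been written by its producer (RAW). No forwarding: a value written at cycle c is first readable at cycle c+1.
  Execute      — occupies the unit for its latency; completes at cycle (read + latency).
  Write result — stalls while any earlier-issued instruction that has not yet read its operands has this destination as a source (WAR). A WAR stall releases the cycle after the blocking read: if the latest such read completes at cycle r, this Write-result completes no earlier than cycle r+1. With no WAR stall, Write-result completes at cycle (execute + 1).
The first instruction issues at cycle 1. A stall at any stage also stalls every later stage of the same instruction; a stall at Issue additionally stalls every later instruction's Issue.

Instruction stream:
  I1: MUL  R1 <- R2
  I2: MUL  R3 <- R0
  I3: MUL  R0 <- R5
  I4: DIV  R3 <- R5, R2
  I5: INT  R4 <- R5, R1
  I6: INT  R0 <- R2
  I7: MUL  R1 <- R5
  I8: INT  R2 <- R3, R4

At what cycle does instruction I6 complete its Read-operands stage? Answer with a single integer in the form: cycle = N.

cycle = 23

[I1] 1/2/6/7
[I2] 8/9/13/14  (struct: MUL busy until I1 writes@7)
[I3] 15/16/20/21  (struct: MUL busy until I2 writes@14)
[I4] 16/17/25/26
[I5] 17/18/19/20
[I6] 22/23/24/25  (WAW R0: wait I3 write@21)
[I7] 23/24/28/29
[I8] 26/27/28/29  (struct: INT busy until I6 writes@25)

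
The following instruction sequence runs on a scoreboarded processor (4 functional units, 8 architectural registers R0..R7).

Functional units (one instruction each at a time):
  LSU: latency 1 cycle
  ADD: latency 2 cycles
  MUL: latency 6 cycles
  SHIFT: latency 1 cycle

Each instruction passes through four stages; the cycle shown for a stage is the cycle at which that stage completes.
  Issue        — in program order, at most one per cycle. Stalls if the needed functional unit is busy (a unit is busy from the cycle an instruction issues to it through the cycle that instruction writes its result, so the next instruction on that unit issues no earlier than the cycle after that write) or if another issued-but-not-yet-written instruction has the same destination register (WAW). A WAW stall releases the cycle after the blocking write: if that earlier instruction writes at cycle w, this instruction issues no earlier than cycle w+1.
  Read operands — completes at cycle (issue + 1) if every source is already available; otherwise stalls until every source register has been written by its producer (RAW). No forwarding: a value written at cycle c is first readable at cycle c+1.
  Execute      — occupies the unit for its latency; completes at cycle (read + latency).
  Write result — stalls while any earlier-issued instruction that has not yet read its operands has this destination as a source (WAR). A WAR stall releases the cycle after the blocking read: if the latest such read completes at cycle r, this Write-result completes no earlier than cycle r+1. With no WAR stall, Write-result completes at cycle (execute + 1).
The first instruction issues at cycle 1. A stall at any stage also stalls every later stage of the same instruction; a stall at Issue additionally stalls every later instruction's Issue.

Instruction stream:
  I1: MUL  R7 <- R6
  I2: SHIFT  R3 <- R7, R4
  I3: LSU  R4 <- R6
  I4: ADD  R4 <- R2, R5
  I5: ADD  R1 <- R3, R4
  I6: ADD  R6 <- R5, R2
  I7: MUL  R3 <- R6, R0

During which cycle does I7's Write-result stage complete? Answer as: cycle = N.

[I1] 1/2/8/9
[I2] 2/10/11/12  (RAW R7: wait I1 write@9)
[I3] 3/4/5/11  (WAR R4: wait I2 read@10)
[I4] 12/13/15/16  (WAW R4: wait I3 write@11)
[I5] 17/18/20/21  (struct: ADD busy until I4 writes@16)
[I6] 22/23/25/26  (struct: ADD busy until I5 writes@21)
[I7] 23/27/33/34  (RAW R6: wait I6 write@26)

cycle = 34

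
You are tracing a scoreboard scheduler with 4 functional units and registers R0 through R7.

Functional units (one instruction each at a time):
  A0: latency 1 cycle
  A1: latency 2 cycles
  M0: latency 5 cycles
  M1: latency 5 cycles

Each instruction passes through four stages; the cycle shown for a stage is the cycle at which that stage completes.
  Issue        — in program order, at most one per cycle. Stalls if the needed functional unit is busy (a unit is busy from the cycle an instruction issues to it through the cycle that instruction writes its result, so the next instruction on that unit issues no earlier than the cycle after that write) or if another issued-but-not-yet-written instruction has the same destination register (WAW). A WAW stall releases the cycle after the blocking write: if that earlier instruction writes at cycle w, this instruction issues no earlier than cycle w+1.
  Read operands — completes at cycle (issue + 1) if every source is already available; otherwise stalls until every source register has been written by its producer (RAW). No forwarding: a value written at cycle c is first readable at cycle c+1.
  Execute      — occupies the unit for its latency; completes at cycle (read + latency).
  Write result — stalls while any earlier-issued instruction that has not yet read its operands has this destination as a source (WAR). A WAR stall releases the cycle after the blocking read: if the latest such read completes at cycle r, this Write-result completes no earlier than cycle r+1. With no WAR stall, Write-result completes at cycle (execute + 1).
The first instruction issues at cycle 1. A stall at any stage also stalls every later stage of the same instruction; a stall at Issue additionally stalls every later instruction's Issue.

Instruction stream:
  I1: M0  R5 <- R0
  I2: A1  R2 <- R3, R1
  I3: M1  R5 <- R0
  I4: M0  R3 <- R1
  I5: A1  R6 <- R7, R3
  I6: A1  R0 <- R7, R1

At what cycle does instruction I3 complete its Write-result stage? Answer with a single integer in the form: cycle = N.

t=1  I1→M0
t=2  I1 RO · I2→A1
t=3  I2 RO
t=5  I2 EX
t=6  I2 WR R2
t=7  I1 EX
t=8  I1 WR R5
t=9  I3→M1
t=10  I3 RO · I4→M0
t=11  I4 RO · I5→A1
t=15  I3 EX
t=16  I3 WR R5 · I4 EX
t=17  I4 WR R3
t=18  I5 RO
t=20  I5 EX
t=21  I5 WR R6
t=22  I6→A1
t=23  I6 RO
t=25  I6 EX
t=26  I6 WR R0

cycle = 16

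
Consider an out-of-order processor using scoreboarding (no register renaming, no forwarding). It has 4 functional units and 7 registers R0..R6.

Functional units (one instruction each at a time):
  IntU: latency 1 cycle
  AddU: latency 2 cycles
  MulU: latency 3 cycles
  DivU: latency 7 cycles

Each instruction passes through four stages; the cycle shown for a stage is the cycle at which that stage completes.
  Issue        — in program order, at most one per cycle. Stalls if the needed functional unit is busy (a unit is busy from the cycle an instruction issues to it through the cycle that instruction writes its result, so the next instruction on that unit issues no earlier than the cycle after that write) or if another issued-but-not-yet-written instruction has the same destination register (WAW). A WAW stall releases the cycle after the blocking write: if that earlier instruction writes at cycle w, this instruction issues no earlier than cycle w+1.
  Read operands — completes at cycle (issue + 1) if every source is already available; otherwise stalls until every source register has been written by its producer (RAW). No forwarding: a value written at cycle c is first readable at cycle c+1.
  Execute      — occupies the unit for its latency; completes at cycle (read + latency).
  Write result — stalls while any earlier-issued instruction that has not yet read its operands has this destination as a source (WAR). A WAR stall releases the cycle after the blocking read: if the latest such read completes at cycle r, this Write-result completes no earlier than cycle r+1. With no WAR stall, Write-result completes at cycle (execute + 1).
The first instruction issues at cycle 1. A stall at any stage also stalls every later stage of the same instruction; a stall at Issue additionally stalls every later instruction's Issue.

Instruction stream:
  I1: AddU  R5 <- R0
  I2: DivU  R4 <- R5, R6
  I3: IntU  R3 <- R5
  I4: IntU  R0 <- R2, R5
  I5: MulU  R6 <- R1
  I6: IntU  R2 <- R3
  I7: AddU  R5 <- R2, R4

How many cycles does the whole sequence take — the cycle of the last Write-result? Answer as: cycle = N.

cycle = 20

I1: IS=1 RO=2 EX=4 WR=5
I2: IS=2 RO=6 EX=13 WR=14  [RAW R5: wait I1 write@5]
I3: IS=3 RO=6 EX=7 WR=8  [RAW R5: wait I1 write@5]
I4: IS=9 RO=10 EX=11 WR=12  [struct: IntU busy until I3 writes@8]
I5: IS=10 RO=11 EX=14 WR=15
I6: IS=13 RO=14 EX=15 WR=16  [struct: IntU busy until I4 writes@12]
I7: IS=14 RO=17 EX=19 WR=20  [RAW R2: wait I6 write@16]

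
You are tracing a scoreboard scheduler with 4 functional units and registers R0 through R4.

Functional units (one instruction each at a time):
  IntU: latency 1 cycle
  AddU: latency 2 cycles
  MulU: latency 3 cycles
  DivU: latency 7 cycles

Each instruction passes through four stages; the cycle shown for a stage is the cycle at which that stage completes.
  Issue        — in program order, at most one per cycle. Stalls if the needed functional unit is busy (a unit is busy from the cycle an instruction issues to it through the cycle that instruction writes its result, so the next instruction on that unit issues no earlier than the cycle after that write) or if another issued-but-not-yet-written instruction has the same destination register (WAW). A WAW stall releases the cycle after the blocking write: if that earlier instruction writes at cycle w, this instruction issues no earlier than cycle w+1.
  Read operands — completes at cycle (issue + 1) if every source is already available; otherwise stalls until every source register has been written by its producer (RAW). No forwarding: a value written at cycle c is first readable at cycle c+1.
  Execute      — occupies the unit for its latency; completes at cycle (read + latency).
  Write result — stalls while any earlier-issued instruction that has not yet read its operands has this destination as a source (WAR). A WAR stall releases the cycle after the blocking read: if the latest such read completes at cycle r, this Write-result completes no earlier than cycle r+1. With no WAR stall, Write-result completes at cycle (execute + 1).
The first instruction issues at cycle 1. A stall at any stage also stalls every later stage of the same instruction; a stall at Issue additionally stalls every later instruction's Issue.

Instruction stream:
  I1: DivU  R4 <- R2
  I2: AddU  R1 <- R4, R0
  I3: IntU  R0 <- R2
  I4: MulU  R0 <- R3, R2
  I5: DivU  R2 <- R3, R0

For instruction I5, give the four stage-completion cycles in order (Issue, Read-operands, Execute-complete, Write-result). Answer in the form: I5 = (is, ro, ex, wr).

cycle 1: issue I1 (DivU)
cycle 2: I1 read-ops; issue I2 (AddU)
cycle 3: issue I3 (IntU)
cycle 4: I3 read-ops
cycle 5: I3 finished on IntU
cycle 9: I1 finished on DivU
cycle 10: I1→R4
cycle 11: I2 read-ops
cycle 12: I3→R0
cycle 13: I2 finished on AddU; issue I4 (MulU)
cycle 14: I2→R1; I4 read-ops; issue I5 (DivU)
cycle 17: I4 finished on MulU
cycle 18: I4→R0
cycle 19: I5 read-ops
cycle 26: I5 finished on DivU
cycle 27: I5→R2

I5 = (14, 19, 26, 27)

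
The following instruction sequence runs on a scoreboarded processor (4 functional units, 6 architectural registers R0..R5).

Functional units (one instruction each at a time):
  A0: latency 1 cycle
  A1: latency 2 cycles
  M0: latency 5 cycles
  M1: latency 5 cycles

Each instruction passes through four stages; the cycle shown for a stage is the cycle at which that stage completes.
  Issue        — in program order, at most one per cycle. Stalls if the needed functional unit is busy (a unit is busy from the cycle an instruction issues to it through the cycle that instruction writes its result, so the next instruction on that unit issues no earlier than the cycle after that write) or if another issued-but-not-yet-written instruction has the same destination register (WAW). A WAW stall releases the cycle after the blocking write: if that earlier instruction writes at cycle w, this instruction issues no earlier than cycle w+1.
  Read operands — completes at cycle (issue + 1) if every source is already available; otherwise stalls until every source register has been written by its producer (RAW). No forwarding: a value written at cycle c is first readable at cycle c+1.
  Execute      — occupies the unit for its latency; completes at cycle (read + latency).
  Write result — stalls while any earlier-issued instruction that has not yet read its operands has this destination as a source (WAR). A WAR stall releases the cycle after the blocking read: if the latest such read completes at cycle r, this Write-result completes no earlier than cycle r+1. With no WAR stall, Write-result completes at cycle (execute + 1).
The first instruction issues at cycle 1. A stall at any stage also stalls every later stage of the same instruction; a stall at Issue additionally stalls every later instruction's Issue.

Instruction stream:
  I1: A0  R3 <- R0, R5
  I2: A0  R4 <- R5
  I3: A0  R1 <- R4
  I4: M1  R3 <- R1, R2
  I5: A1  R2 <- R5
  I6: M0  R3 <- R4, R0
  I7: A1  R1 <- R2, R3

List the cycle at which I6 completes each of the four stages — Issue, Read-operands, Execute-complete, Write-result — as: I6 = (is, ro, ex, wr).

I6 = (20, 21, 26, 27)

cycle 1: I1 dispatched to A0
cycle 2: I1 operands ready
cycle 3: I1 complete
cycle 4: R3←I1
cycle 5: I2 dispatched to A0
cycle 6: I2 operands ready
cycle 7: I2 complete
cycle 8: R4←I2
cycle 9: I3 dispatched to A0
cycle 10: I3 operands ready; I4 dispatched to M1
cycle 11: I3 complete; I5 dispatched to A1
cycle 12: R1←I3; I5 operands ready
cycle 13: I4 operands ready
cycle 14: I5 complete
cycle 15: R2←I5
cycle 18: I4 complete
cycle 19: R3←I4
cycle 20: I6 dispatched to M0
cycle 21: I6 operands ready; I7 dispatched to A1
cycle 26: I6 complete
cycle 27: R3←I6
cycle 28: I7 operands ready
cycle 30: I7 complete
cycle 31: R1←I7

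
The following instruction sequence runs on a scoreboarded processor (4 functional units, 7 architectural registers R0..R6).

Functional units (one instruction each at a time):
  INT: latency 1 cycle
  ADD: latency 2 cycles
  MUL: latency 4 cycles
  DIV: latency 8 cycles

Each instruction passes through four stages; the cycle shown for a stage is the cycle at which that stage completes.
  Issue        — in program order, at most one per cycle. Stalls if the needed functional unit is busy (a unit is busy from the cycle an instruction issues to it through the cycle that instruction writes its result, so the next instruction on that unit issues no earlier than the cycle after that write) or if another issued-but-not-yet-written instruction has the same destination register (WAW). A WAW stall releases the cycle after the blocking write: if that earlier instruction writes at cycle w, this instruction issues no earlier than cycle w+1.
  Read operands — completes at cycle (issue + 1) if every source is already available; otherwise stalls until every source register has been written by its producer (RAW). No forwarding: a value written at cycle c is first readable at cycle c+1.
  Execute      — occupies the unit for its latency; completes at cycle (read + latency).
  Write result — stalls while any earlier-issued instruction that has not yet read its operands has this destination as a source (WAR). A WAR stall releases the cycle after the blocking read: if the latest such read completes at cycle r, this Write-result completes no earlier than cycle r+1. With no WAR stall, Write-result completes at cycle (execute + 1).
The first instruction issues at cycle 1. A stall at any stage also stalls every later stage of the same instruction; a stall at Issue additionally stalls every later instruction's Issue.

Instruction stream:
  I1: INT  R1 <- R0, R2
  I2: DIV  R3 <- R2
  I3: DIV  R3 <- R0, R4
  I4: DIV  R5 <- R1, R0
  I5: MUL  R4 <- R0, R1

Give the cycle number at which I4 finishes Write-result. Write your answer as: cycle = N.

[I1] 1/2/3/4
[I2] 2/3/11/12
[I3] 13/14/22/23  (struct: DIV busy until I2 writes@12)
[I4] 24/25/33/34  (struct: DIV busy until I3 writes@23)
[I5] 25/26/30/31

cycle = 34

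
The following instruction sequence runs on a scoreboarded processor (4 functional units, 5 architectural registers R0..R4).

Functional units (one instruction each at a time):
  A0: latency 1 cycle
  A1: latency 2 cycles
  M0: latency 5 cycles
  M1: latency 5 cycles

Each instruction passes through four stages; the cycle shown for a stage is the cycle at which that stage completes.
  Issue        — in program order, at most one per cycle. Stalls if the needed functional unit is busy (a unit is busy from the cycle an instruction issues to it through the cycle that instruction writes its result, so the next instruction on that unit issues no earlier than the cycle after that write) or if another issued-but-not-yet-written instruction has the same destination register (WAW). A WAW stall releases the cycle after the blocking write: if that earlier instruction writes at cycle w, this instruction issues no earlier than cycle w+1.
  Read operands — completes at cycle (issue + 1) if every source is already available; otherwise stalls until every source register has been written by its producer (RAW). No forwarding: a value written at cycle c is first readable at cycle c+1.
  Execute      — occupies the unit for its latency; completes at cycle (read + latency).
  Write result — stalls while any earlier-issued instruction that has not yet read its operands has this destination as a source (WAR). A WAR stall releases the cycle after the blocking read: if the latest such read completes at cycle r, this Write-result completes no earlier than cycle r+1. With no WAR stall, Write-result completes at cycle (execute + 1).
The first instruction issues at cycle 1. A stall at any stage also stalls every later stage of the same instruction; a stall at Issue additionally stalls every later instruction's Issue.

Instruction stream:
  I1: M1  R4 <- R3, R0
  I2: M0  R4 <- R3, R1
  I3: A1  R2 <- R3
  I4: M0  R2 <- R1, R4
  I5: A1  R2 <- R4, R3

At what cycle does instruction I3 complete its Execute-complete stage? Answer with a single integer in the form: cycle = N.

t=1  I1 dispatched to M1
t=2  I1 operands ready
t=7  I1 complete
t=8  R4←I1
t=9  I2 dispatched to M0
t=10  I2 operands ready, I3 dispatched to A1
t=11  I3 operands ready
t=13  I3 complete
t=14  R2←I3
t=15  I2 complete
t=16  R4←I2
t=17  I4 dispatched to M0
t=18  I4 operands ready
t=23  I4 complete
t=24  R2←I4
t=25  I5 dispatched to A1
t=26  I5 operands ready
t=28  I5 complete
t=29  R2←I5

cycle = 13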